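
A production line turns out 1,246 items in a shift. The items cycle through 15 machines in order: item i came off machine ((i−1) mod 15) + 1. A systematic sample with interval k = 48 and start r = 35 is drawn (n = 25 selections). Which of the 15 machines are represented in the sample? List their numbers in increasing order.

2, 5, 8, 11, 14

Consecutive selections differ by k = 48, so their machine numbers differ by 48 mod 15 = 3.
gcd(48, 15) = 3, so the sample visits 15/3 = 5 distinct residues mod 15.
Start 35 is machine 5; the machines hit are 2, 5, 8, 11, 14.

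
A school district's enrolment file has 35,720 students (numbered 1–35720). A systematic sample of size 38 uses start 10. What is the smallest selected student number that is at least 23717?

24450

k = 35720/38 = 940
Steps past start: ⌈(23717 − 10)/940⌉ = ⌈23707/940⌉ = 26
Selected student: 10 + 26×940 = 24450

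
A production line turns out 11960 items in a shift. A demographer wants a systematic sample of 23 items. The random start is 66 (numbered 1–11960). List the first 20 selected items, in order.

k = N/n = 11960/23 = 520
item 1: 66
item 2: 66 + 520 = 586
item 3: 586 + 520 = 1106
item 4: 1106 + 520 = 1626
item 5: 1626 + 520 = 2146
item 6: 2146 + 520 = 2666
item 7: 2666 + 520 = 3186
item 8: 3186 + 520 = 3706
item 9: 3706 + 520 = 4226
item 10: 4226 + 520 = 4746
item 11: 4746 + 520 = 5266
item 12: 5266 + 520 = 5786
item 13: 5786 + 520 = 6306
item 14: 6306 + 520 = 6826
item 15: 6826 + 520 = 7346
item 16: 7346 + 520 = 7866
item 17: 7866 + 520 = 8386
item 18: 8386 + 520 = 8906
item 19: 8906 + 520 = 9426
item 20: 9426 + 520 = 9946

66, 586, 1106, 1626, 2146, 2666, 3186, 3706, 4226, 4746, 5266, 5786, 6306, 6826, 7346, 7866, 8386, 8906, 9426, 9946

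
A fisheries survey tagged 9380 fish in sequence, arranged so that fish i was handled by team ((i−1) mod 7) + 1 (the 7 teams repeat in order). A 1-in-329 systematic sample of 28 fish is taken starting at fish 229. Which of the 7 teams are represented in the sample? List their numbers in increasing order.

5

Consecutive selections differ by k = 329, so their team numbers differ by 329 mod 7 = 0.
gcd(329, 7) = 7, so the sample visits 7/7 = 1 distinct residues mod 7.
Start 229 is team 5; the teams hit are 5.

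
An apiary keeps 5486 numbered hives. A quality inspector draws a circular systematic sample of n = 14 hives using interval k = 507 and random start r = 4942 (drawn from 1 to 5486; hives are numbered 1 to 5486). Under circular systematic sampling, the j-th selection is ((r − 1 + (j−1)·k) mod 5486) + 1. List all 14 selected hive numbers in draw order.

4942, 5449, 470, 977, 1484, 1991, 2498, 3005, 3512, 4019, 4526, 5033, 54, 561

Selection 1: 4942
Selection 2: 4942 + 507 = 5449
Selection 3: 5449 + 507 = 5956 → 5956 − 5486 = 470
Selection 4: 470 + 507 = 977
Selection 5: 977 + 507 = 1484
Selection 6: 1484 + 507 = 1991
Selection 7: 1991 + 507 = 2498
Selection 8: 2498 + 507 = 3005
Selection 9: 3005 + 507 = 3512
Selection 10: 3512 + 507 = 4019
Selection 11: 4019 + 507 = 4526
Selection 12: 4526 + 507 = 5033
Selection 13: 5033 + 507 = 5540 → 5540 − 5486 = 54
Selection 14: 54 + 507 = 561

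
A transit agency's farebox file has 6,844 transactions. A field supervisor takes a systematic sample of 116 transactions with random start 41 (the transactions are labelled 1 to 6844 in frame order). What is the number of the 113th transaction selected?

6649

k = 6844/116 = 59
113th selection = r + (113−1)·k = 41 + 112×59 = 41 + 6608 = 6649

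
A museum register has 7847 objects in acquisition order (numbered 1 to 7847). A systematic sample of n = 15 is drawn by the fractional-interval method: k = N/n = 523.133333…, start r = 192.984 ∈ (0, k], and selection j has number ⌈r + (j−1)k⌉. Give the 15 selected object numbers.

j=1: r + 0k = 192.984 → ⌈·⌉ = 193
j=2: r + 1k = 716.117333… → ⌈·⌉ = 717
j=3: r + 2k = 1239.250666… → ⌈·⌉ = 1240
j=4: r + 3k = 1762.384 → ⌈·⌉ = 1763
j=5: r + 4k = 2285.517333… → ⌈·⌉ = 2286
j=6: r + 5k = 2808.650666… → ⌈·⌉ = 2809
j=7: r + 6k = 3331.784 → ⌈·⌉ = 3332
j=8: r + 7k = 3854.917333… → ⌈·⌉ = 3855
j=9: r + 8k = 4378.050666… → ⌈·⌉ = 4379
j=10: r + 9k = 4901.184 → ⌈·⌉ = 4902
j=11: r + 10k = 5424.317333… → ⌈·⌉ = 5425
j=12: r + 11k = 5947.450666… → ⌈·⌉ = 5948
j=13: r + 12k = 6470.584 → ⌈·⌉ = 6471
j=14: r + 13k = 6993.717333… → ⌈·⌉ = 6994
j=15: r + 14k = 7516.850666… → ⌈·⌉ = 7517

193, 717, 1240, 1763, 2286, 2809, 3332, 3855, 4379, 4902, 5425, 5948, 6471, 6994, 7517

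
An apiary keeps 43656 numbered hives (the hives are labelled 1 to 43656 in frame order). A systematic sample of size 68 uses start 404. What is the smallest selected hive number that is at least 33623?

33788

k = 43656/68 = 642
Steps past start: ⌈(33623 − 404)/642⌉ = ⌈33219/642⌉ = 52
Selected hive: 404 + 52×642 = 33788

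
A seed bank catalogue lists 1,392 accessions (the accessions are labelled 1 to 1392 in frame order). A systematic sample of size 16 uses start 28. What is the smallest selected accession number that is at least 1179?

k = 1392/16 = 87
Steps past start: ⌈(1179 − 28)/87⌉ = ⌈1151/87⌉ = 14
Selected accession: 28 + 14×87 = 1246

1246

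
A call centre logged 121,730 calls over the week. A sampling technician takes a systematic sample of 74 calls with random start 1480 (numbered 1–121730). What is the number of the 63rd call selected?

103470

k = 121730/74 = 1645
63rd selection = r + (63−1)·k = 1480 + 62×1645 = 1480 + 101990 = 103470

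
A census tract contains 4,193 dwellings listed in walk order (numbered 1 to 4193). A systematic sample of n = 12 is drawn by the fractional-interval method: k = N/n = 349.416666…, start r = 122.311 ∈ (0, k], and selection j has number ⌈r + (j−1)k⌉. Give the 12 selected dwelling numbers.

j=1: r + 0k = 122.311 → ⌈·⌉ = 123
j=2: r + 1k = 471.727666… → ⌈·⌉ = 472
j=3: r + 2k = 821.144333… → ⌈·⌉ = 822
j=4: r + 3k = 1170.561 → ⌈·⌉ = 1171
j=5: r + 4k = 1519.977666… → ⌈·⌉ = 1520
j=6: r + 5k = 1869.394333… → ⌈·⌉ = 1870
j=7: r + 6k = 2218.811 → ⌈·⌉ = 2219
j=8: r + 7k = 2568.227666… → ⌈·⌉ = 2569
j=9: r + 8k = 2917.644333… → ⌈·⌉ = 2918
j=10: r + 9k = 3267.061 → ⌈·⌉ = 3268
j=11: r + 10k = 3616.477666… → ⌈·⌉ = 3617
j=12: r + 11k = 3965.894333… → ⌈·⌉ = 3966

123, 472, 822, 1171, 1520, 1870, 2219, 2569, 2918, 3268, 3617, 3966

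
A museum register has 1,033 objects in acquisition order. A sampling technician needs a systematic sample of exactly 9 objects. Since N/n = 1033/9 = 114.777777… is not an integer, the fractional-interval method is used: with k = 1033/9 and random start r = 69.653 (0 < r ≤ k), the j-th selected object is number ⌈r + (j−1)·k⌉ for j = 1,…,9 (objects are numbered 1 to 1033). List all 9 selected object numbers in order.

j=1: r + 0k = 69.653 → ⌈·⌉ = 70
j=2: r + 1k = 184.430777… → ⌈·⌉ = 185
j=3: r + 2k = 299.208555… → ⌈·⌉ = 300
j=4: r + 3k = 413.986333… → ⌈·⌉ = 414
j=5: r + 4k = 528.764111… → ⌈·⌉ = 529
j=6: r + 5k = 643.541888… → ⌈·⌉ = 644
j=7: r + 6k = 758.319666… → ⌈·⌉ = 759
j=8: r + 7k = 873.097444… → ⌈·⌉ = 874
j=9: r + 8k = 987.875222… → ⌈·⌉ = 988

70, 185, 300, 414, 529, 644, 759, 874, 988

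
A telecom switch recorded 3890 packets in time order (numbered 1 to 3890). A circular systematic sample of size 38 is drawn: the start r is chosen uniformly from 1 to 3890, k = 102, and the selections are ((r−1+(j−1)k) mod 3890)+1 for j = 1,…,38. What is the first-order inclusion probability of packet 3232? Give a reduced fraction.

19/1945

For each position j, as r ranges over 1…3890 the j-th selection hits every packet exactly once, so packet 3232 is selected for exactly 38 of the 3890 starts.
Inclusion probability = 38/3890 = 19/1945.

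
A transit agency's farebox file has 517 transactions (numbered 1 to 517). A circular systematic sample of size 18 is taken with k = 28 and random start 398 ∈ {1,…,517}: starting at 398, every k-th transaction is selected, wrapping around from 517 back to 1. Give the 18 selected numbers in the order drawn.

398, 426, 454, 482, 510, 21, 49, 77, 105, 133, 161, 189, 217, 245, 273, 301, 329, 357

Selection 1: 398
Selection 2: 398 + 28 = 426
Selection 3: 426 + 28 = 454
Selection 4: 454 + 28 = 482
Selection 5: 482 + 28 = 510
Selection 6: 510 + 28 = 538 → 538 − 517 = 21
Selection 7: 21 + 28 = 49
Selection 8: 49 + 28 = 77
Selection 9: 77 + 28 = 105
Selection 10: 105 + 28 = 133
Selection 11: 133 + 28 = 161
Selection 12: 161 + 28 = 189
Selection 13: 189 + 28 = 217
Selection 14: 217 + 28 = 245
Selection 15: 245 + 28 = 273
Selection 16: 273 + 28 = 301
Selection 17: 301 + 28 = 329
Selection 18: 329 + 28 = 357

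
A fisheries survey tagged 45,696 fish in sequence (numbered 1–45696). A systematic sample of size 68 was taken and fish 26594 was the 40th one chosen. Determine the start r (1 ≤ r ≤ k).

k = 45696/68 = 672
r = 26594 − (40−1)×672 = 26594 − 26208 = 386

386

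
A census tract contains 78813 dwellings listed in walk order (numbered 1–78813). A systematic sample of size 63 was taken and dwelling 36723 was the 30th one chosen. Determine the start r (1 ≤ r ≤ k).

444

k = 78813/63 = 1251
r = 36723 − (30−1)×1251 = 36723 − 36279 = 444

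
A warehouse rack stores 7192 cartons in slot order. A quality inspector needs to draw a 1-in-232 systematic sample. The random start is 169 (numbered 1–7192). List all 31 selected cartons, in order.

carton 1: 169
carton 2: 169 + 232 = 401
carton 3: 401 + 232 = 633
carton 4: 633 + 232 = 865
carton 5: 865 + 232 = 1097
carton 6: 1097 + 232 = 1329
carton 7: 1329 + 232 = 1561
carton 8: 1561 + 232 = 1793
carton 9: 1793 + 232 = 2025
carton 10: 2025 + 232 = 2257
carton 11: 2257 + 232 = 2489
carton 12: 2489 + 232 = 2721
carton 13: 2721 + 232 = 2953
carton 14: 2953 + 232 = 3185
carton 15: 3185 + 232 = 3417
carton 16: 3417 + 232 = 3649
carton 17: 3649 + 232 = 3881
carton 18: 3881 + 232 = 4113
carton 19: 4113 + 232 = 4345
carton 20: 4345 + 232 = 4577
carton 21: 4577 + 232 = 4809
carton 22: 4809 + 232 = 5041
carton 23: 5041 + 232 = 5273
carton 24: 5273 + 232 = 5505
carton 25: 5505 + 232 = 5737
carton 26: 5737 + 232 = 5969
carton 27: 5969 + 232 = 6201
carton 28: 6201 + 232 = 6433
carton 29: 6433 + 232 = 6665
carton 30: 6665 + 232 = 6897
carton 31: 6897 + 232 = 7129

169, 401, 633, 865, 1097, 1329, 1561, 1793, 2025, 2257, 2489, 2721, 2953, 3185, 3417, 3649, 3881, 4113, 4345, 4577, 4809, 5041, 5273, 5505, 5737, 5969, 6201, 6433, 6665, 6897, 7129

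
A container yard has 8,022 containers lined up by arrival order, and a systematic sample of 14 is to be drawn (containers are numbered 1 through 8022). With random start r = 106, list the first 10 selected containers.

106, 679, 1252, 1825, 2398, 2971, 3544, 4117, 4690, 5263

k = N/n = 8022/14 = 573
container 1: 106
container 2: 106 + 573 = 679
container 3: 679 + 573 = 1252
container 4: 1252 + 573 = 1825
container 5: 1825 + 573 = 2398
container 6: 2398 + 573 = 2971
container 7: 2971 + 573 = 3544
container 8: 3544 + 573 = 4117
container 9: 4117 + 573 = 4690
container 10: 4690 + 573 = 5263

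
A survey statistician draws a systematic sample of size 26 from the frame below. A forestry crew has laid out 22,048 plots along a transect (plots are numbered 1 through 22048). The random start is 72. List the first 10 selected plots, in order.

k = N/n = 22048/26 = 848
plot 1: 72
plot 2: 72 + 848 = 920
plot 3: 920 + 848 = 1768
plot 4: 1768 + 848 = 2616
plot 5: 2616 + 848 = 3464
plot 6: 3464 + 848 = 4312
plot 7: 4312 + 848 = 5160
plot 8: 5160 + 848 = 6008
plot 9: 6008 + 848 = 6856
plot 10: 6856 + 848 = 7704

72, 920, 1768, 2616, 3464, 4312, 5160, 6008, 6856, 7704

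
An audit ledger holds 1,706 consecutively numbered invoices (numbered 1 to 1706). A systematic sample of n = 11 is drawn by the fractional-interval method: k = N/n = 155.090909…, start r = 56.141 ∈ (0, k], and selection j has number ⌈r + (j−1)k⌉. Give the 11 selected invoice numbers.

57, 212, 367, 522, 677, 832, 987, 1142, 1297, 1452, 1608

j=1: r + 0k = 56.141 → ⌈·⌉ = 57
j=2: r + 1k = 211.231909… → ⌈·⌉ = 212
j=3: r + 2k = 366.322818… → ⌈·⌉ = 367
j=4: r + 3k = 521.413727… → ⌈·⌉ = 522
j=5: r + 4k = 676.504636… → ⌈·⌉ = 677
j=6: r + 5k = 831.595545… → ⌈·⌉ = 832
j=7: r + 6k = 986.686454… → ⌈·⌉ = 987
j=8: r + 7k = 1141.777363… → ⌈·⌉ = 1142
j=9: r + 8k = 1296.868272… → ⌈·⌉ = 1297
j=10: r + 9k = 1451.959181… → ⌈·⌉ = 1452
j=11: r + 10k = 1607.050090… → ⌈·⌉ = 1608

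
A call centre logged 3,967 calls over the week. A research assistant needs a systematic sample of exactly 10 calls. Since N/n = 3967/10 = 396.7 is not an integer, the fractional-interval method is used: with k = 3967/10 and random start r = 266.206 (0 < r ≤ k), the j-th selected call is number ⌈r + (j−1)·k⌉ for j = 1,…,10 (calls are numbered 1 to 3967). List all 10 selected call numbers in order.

j=1: r + 0k = 266.206 → ⌈·⌉ = 267
j=2: r + 1k = 662.906 → ⌈·⌉ = 663
j=3: r + 2k = 1059.606 → ⌈·⌉ = 1060
j=4: r + 3k = 1456.306 → ⌈·⌉ = 1457
j=5: r + 4k = 1853.006 → ⌈·⌉ = 1854
j=6: r + 5k = 2249.706 → ⌈·⌉ = 2250
j=7: r + 6k = 2646.406 → ⌈·⌉ = 2647
j=8: r + 7k = 3043.106 → ⌈·⌉ = 3044
j=9: r + 8k = 3439.806 → ⌈·⌉ = 3440
j=10: r + 9k = 3836.506 → ⌈·⌉ = 3837

267, 663, 1060, 1457, 1854, 2250, 2647, 3044, 3440, 3837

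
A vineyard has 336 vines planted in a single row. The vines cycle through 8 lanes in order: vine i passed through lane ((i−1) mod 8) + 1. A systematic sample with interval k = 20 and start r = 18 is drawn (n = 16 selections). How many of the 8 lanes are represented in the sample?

Consecutive selections differ by k = 20, so their lane numbers differ by 20 mod 8 = 4.
gcd(20, 8) = 4, so the sample visits 8/4 = 2 distinct residues mod 8.
Start 18 is lane 2; the lanes hit are 2, 6.

2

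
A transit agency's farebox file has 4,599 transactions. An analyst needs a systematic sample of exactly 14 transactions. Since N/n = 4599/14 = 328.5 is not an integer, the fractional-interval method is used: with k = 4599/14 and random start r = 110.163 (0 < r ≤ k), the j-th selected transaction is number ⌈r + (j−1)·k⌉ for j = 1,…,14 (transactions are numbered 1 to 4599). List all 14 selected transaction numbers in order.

j=1: r + 0k = 110.163 → ⌈·⌉ = 111
j=2: r + 1k = 438.663 → ⌈·⌉ = 439
j=3: r + 2k = 767.163 → ⌈·⌉ = 768
j=4: r + 3k = 1095.663 → ⌈·⌉ = 1096
j=5: r + 4k = 1424.163 → ⌈·⌉ = 1425
j=6: r + 5k = 1752.663 → ⌈·⌉ = 1753
j=7: r + 6k = 2081.163 → ⌈·⌉ = 2082
j=8: r + 7k = 2409.663 → ⌈·⌉ = 2410
j=9: r + 8k = 2738.163 → ⌈·⌉ = 2739
j=10: r + 9k = 3066.663 → ⌈·⌉ = 3067
j=11: r + 10k = 3395.163 → ⌈·⌉ = 3396
j=12: r + 11k = 3723.663 → ⌈·⌉ = 3724
j=13: r + 12k = 4052.163 → ⌈·⌉ = 4053
j=14: r + 13k = 4380.663 → ⌈·⌉ = 4381

111, 439, 768, 1096, 1425, 1753, 2082, 2410, 2739, 3067, 3396, 3724, 4053, 4381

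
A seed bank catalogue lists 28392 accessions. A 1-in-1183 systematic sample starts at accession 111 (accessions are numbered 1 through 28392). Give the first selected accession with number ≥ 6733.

k = 1183
Steps past start: ⌈(6733 − 111)/1183⌉ = ⌈6622/1183⌉ = 6
Selected accession: 111 + 6×1183 = 7209

7209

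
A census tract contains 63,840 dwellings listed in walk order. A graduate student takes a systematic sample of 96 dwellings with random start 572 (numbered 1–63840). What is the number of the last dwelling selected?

63747

k = 63840/96 = 665
96th selection = r + (96−1)·k = 572 + 95×665 = 572 + 63175 = 63747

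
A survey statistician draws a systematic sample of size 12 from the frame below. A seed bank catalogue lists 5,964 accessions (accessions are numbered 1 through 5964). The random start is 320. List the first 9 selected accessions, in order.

k = N/n = 5964/12 = 497
accession 1: 320
accession 2: 320 + 497 = 817
accession 3: 817 + 497 = 1314
accession 4: 1314 + 497 = 1811
accession 5: 1811 + 497 = 2308
accession 6: 2308 + 497 = 2805
accession 7: 2805 + 497 = 3302
accession 8: 3302 + 497 = 3799
accession 9: 3799 + 497 = 4296

320, 817, 1314, 1811, 2308, 2805, 3302, 3799, 4296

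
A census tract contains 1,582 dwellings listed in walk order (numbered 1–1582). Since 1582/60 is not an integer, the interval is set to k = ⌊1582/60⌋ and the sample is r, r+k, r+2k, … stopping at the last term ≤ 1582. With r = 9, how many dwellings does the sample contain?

k = ⌊1582/60⌋ = 26
Achieved size = ⌊(1582 − 9)/26⌋ + 1 = ⌊1573/26⌋ + 1 = 60 + 1 = 61
(last selection: 9 + 60×26 = 1569 ≤ 1582; next would be 1595 > 1582)

61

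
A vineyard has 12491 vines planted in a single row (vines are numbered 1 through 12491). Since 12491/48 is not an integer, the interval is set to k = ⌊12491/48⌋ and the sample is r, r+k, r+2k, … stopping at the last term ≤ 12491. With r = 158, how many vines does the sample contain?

48

k = ⌊12491/48⌋ = 260
Achieved size = ⌊(12491 − 158)/260⌋ + 1 = ⌊12333/260⌋ + 1 = 47 + 1 = 48
(last selection: 158 + 47×260 = 12378 ≤ 12491; next would be 12638 > 12491)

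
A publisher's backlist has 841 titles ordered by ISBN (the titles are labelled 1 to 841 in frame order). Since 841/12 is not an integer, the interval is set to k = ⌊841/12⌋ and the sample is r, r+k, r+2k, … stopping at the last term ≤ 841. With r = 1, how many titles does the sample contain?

13

k = ⌊841/12⌋ = 70
Achieved size = ⌊(841 − 1)/70⌋ + 1 = ⌊840/70⌋ + 1 = 12 + 1 = 13
(last selection: 1 + 12×70 = 841 ≤ 841; next would be 911 > 841)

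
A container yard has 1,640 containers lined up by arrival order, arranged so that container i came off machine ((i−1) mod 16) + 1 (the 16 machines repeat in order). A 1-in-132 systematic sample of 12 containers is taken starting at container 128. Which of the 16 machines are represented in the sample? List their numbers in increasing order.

4, 8, 12, 16

Consecutive selections differ by k = 132, so their machine numbers differ by 132 mod 16 = 4.
gcd(132, 16) = 4, so the sample visits 16/4 = 4 distinct residues mod 16.
Start 128 is machine 16; the machines hit are 4, 8, 12, 16.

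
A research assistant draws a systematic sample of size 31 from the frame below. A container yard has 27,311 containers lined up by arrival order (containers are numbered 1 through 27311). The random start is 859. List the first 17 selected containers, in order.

k = N/n = 27311/31 = 881
container 1: 859
container 2: 859 + 881 = 1740
container 3: 1740 + 881 = 2621
container 4: 2621 + 881 = 3502
container 5: 3502 + 881 = 4383
container 6: 4383 + 881 = 5264
container 7: 5264 + 881 = 6145
container 8: 6145 + 881 = 7026
container 9: 7026 + 881 = 7907
container 10: 7907 + 881 = 8788
container 11: 8788 + 881 = 9669
container 12: 9669 + 881 = 10550
container 13: 10550 + 881 = 11431
container 14: 11431 + 881 = 12312
container 15: 12312 + 881 = 13193
container 16: 13193 + 881 = 14074
container 17: 14074 + 881 = 14955

859, 1740, 2621, 3502, 4383, 5264, 6145, 7026, 7907, 8788, 9669, 10550, 11431, 12312, 13193, 14074, 14955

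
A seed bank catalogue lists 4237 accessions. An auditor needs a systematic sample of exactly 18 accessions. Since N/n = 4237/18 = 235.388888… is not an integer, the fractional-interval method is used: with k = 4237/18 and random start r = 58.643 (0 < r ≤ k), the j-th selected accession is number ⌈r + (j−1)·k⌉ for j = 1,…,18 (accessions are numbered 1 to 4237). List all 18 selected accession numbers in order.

j=1: r + 0k = 58.643 → ⌈·⌉ = 59
j=2: r + 1k = 294.031888… → ⌈·⌉ = 295
j=3: r + 2k = 529.420777… → ⌈·⌉ = 530
j=4: r + 3k = 764.809666… → ⌈·⌉ = 765
j=5: r + 4k = 1000.198555… → ⌈·⌉ = 1001
j=6: r + 5k = 1235.587444… → ⌈·⌉ = 1236
j=7: r + 6k = 1470.976333… → ⌈·⌉ = 1471
j=8: r + 7k = 1706.365222… → ⌈·⌉ = 1707
j=9: r + 8k = 1941.754111… → ⌈·⌉ = 1942
j=10: r + 9k = 2177.143 → ⌈·⌉ = 2178
j=11: r + 10k = 2412.531888… → ⌈·⌉ = 2413
j=12: r + 11k = 2647.920777… → ⌈·⌉ = 2648
j=13: r + 12k = 2883.309666… → ⌈·⌉ = 2884
j=14: r + 13k = 3118.698555… → ⌈·⌉ = 3119
j=15: r + 14k = 3354.087444… → ⌈·⌉ = 3355
j=16: r + 15k = 3589.476333… → ⌈·⌉ = 3590
j=17: r + 16k = 3824.865222… → ⌈·⌉ = 3825
j=18: r + 17k = 4060.254111… → ⌈·⌉ = 4061

59, 295, 530, 765, 1001, 1236, 1471, 1707, 1942, 2178, 2413, 2648, 2884, 3119, 3355, 3590, 3825, 4061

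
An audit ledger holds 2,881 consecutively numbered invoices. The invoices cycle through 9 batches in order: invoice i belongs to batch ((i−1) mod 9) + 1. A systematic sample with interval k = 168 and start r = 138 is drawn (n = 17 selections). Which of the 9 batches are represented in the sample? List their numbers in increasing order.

Consecutive selections differ by k = 168, so their batch numbers differ by 168 mod 9 = 6.
gcd(168, 9) = 3, so the sample visits 9/3 = 3 distinct residues mod 9.
Start 138 is batch 3; the batches hit are 3, 6, 9.

3, 6, 9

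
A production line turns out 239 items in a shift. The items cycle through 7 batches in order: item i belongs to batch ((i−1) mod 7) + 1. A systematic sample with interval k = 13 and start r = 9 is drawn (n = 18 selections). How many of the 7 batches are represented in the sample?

Consecutive selections differ by k = 13, so their batch numbers differ by 13 mod 7 = 6.
gcd(13, 7) = 1, so the sample visits 7/1 = 7 distinct residues mod 7.
Start 9 is batch 2; the batches hit are 1, 2, 3, 4, 5, 6, 7.

7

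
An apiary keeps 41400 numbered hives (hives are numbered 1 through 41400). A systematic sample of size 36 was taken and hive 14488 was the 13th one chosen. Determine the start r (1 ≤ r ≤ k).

k = 41400/36 = 1150
r = 14488 − (13−1)×1150 = 14488 − 13800 = 688

688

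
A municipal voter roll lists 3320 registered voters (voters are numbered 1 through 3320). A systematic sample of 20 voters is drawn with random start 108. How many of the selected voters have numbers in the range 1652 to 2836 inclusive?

k = 3320/20 = 166
First selection ≥ 1652: 108 + ⌈(1652−108)/166⌉·166 = 108 + 10×166 = 1768
Last selection ≤ 2836: 108 + ⌊(2836−108)/166⌋·166 = 108 + 16×166 = 2764
Count = 16 − 10 + 1 = 7

7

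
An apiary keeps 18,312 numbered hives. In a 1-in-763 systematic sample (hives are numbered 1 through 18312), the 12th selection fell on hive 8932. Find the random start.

539

k = 763
r = 8932 − (12−1)×763 = 8932 − 8393 = 539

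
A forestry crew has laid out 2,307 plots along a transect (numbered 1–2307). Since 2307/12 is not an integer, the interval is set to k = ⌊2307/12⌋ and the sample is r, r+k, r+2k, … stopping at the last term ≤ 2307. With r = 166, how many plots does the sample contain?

12

k = ⌊2307/12⌋ = 192
Achieved size = ⌊(2307 − 166)/192⌋ + 1 = ⌊2141/192⌋ + 1 = 11 + 1 = 12
(last selection: 166 + 11×192 = 2278 ≤ 2307; next would be 2470 > 2307)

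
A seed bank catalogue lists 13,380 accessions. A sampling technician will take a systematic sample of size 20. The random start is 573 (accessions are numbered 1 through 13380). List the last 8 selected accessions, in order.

8601, 9270, 9939, 10608, 11277, 11946, 12615, 13284

k = N/n = 13380/20 = 669
13th selection = 573 + 12×669 = 8601
14th: 8601 + 669 = 9270
15th: 9270 + 669 = 9939
16th: 9939 + 669 = 10608
17th: 10608 + 669 = 11277
18th: 11277 + 669 = 11946
19th: 11946 + 669 = 12615
20th: 12615 + 669 = 13284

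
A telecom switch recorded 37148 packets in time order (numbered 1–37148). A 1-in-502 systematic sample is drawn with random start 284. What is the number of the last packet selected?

36930

k = 502
74th selection = r + (74−1)·k = 284 + 73×502 = 284 + 36646 = 36930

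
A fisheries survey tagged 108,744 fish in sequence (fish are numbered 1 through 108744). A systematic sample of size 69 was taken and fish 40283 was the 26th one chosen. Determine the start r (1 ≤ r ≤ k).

k = 108744/69 = 1576
r = 40283 − (26−1)×1576 = 40283 − 39400 = 883

883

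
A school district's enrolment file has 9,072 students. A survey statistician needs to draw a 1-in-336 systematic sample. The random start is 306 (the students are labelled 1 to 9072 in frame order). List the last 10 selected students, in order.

18th selection = 306 + 17×336 = 6018
19th: 6018 + 336 = 6354
20th: 6354 + 336 = 6690
21st: 6690 + 336 = 7026
22nd: 7026 + 336 = 7362
23rd: 7362 + 336 = 7698
24th: 7698 + 336 = 8034
25th: 8034 + 336 = 8370
26th: 8370 + 336 = 8706
27th: 8706 + 336 = 9042

6018, 6354, 6690, 7026, 7362, 7698, 8034, 8370, 8706, 9042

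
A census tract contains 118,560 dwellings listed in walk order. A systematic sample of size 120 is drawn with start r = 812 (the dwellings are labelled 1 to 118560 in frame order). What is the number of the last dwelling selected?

k = 118560/120 = 988
120th selection = r + (120−1)·k = 812 + 119×988 = 812 + 117572 = 118384

118384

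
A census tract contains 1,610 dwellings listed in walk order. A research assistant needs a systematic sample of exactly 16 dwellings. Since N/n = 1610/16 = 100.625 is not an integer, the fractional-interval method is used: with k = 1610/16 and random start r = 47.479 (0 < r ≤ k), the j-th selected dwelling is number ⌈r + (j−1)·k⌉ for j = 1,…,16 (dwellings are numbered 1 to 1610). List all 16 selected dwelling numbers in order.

48, 149, 249, 350, 450, 551, 652, 752, 853, 954, 1054, 1155, 1255, 1356, 1457, 1557

j=1: r + 0k = 47.479 → ⌈·⌉ = 48
j=2: r + 1k = 148.104 → ⌈·⌉ = 149
j=3: r + 2k = 248.729 → ⌈·⌉ = 249
j=4: r + 3k = 349.354 → ⌈·⌉ = 350
j=5: r + 4k = 449.979 → ⌈·⌉ = 450
j=6: r + 5k = 550.604 → ⌈·⌉ = 551
j=7: r + 6k = 651.229 → ⌈·⌉ = 652
j=8: r + 7k = 751.854 → ⌈·⌉ = 752
j=9: r + 8k = 852.479 → ⌈·⌉ = 853
j=10: r + 9k = 953.104 → ⌈·⌉ = 954
j=11: r + 10k = 1053.729 → ⌈·⌉ = 1054
j=12: r + 11k = 1154.354 → ⌈·⌉ = 1155
j=13: r + 12k = 1254.979 → ⌈·⌉ = 1255
j=14: r + 13k = 1355.604 → ⌈·⌉ = 1356
j=15: r + 14k = 1456.229 → ⌈·⌉ = 1457
j=16: r + 15k = 1556.854 → ⌈·⌉ = 1557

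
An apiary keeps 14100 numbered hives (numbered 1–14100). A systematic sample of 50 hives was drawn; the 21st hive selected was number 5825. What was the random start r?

185

k = 14100/50 = 282
r = 5825 − (21−1)×282 = 5825 − 5640 = 185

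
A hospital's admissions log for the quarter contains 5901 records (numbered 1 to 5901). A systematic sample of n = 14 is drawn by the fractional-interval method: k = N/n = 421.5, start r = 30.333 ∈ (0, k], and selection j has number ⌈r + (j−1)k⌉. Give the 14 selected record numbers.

j=1: r + 0k = 30.333 → ⌈·⌉ = 31
j=2: r + 1k = 451.833 → ⌈·⌉ = 452
j=3: r + 2k = 873.333 → ⌈·⌉ = 874
j=4: r + 3k = 1294.833 → ⌈·⌉ = 1295
j=5: r + 4k = 1716.333 → ⌈·⌉ = 1717
j=6: r + 5k = 2137.833 → ⌈·⌉ = 2138
j=7: r + 6k = 2559.333 → ⌈·⌉ = 2560
j=8: r + 7k = 2980.833 → ⌈·⌉ = 2981
j=9: r + 8k = 3402.333 → ⌈·⌉ = 3403
j=10: r + 9k = 3823.833 → ⌈·⌉ = 3824
j=11: r + 10k = 4245.333 → ⌈·⌉ = 4246
j=12: r + 11k = 4666.833 → ⌈·⌉ = 4667
j=13: r + 12k = 5088.333 → ⌈·⌉ = 5089
j=14: r + 13k = 5509.833 → ⌈·⌉ = 5510

31, 452, 874, 1295, 1717, 2138, 2560, 2981, 3403, 3824, 4246, 4667, 5089, 5510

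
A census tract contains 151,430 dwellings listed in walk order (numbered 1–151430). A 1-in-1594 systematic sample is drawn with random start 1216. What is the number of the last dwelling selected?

k = 1594
95th selection = r + (95−1)·k = 1216 + 94×1594 = 1216 + 149836 = 151052

151052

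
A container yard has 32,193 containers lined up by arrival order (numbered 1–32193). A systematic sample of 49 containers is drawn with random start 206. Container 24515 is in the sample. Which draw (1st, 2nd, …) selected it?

k = 32193/49 = 657
position = (24515 − 206)/657 + 1 = 24309/657 + 1 = 37 + 1 = 38

38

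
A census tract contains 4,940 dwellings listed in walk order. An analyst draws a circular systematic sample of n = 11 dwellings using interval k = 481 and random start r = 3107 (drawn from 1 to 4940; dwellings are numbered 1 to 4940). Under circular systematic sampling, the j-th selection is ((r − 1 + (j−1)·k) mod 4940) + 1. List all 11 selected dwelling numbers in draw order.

3107, 3588, 4069, 4550, 91, 572, 1053, 1534, 2015, 2496, 2977

Selection 1: 3107
Selection 2: 3107 + 481 = 3588
Selection 3: 3588 + 481 = 4069
Selection 4: 4069 + 481 = 4550
Selection 5: 4550 + 481 = 5031 → 5031 − 4940 = 91
Selection 6: 91 + 481 = 572
Selection 7: 572 + 481 = 1053
Selection 8: 1053 + 481 = 1534
Selection 9: 1534 + 481 = 2015
Selection 10: 2015 + 481 = 2496
Selection 11: 2496 + 481 = 2977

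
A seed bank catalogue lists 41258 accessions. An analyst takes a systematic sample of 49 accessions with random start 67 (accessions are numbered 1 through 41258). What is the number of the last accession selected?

k = 41258/49 = 842
49th selection = r + (49−1)·k = 67 + 48×842 = 67 + 40416 = 40483

40483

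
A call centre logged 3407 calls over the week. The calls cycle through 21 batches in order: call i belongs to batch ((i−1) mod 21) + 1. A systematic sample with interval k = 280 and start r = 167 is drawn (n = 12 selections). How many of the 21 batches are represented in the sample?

Consecutive selections differ by k = 280, so their batch numbers differ by 280 mod 21 = 7.
gcd(280, 21) = 7, so the sample visits 21/7 = 3 distinct residues mod 21.
Start 167 is batch 20; the batches hit are 6, 13, 20.

3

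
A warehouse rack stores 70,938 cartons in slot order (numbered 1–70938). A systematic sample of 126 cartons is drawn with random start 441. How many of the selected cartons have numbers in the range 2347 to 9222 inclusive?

k = 70938/126 = 563
First selection ≥ 2347: 441 + ⌈(2347−441)/563⌉·563 = 441 + 4×563 = 2693
Last selection ≤ 9222: 441 + ⌊(9222−441)/563⌋·563 = 441 + 15×563 = 8886
Count = 15 − 4 + 1 = 12

12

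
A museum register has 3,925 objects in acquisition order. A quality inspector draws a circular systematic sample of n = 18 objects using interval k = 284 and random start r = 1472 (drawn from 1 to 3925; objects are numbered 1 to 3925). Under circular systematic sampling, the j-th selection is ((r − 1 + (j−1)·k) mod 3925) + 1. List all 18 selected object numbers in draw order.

1472, 1756, 2040, 2324, 2608, 2892, 3176, 3460, 3744, 103, 387, 671, 955, 1239, 1523, 1807, 2091, 2375

Selection 1: 1472
Selection 2: 1472 + 284 = 1756
Selection 3: 1756 + 284 = 2040
Selection 4: 2040 + 284 = 2324
Selection 5: 2324 + 284 = 2608
Selection 6: 2608 + 284 = 2892
Selection 7: 2892 + 284 = 3176
Selection 8: 3176 + 284 = 3460
Selection 9: 3460 + 284 = 3744
Selection 10: 3744 + 284 = 4028 → 4028 − 3925 = 103
Selection 11: 103 + 284 = 387
Selection 12: 387 + 284 = 671
Selection 13: 671 + 284 = 955
Selection 14: 955 + 284 = 1239
Selection 15: 1239 + 284 = 1523
Selection 16: 1523 + 284 = 1807
Selection 17: 1807 + 284 = 2091
Selection 18: 2091 + 284 = 2375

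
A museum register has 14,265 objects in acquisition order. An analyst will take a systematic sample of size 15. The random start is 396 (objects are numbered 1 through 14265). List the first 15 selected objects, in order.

396, 1347, 2298, 3249, 4200, 5151, 6102, 7053, 8004, 8955, 9906, 10857, 11808, 12759, 13710

k = N/n = 14265/15 = 951
object 1: 396
object 2: 396 + 951 = 1347
object 3: 1347 + 951 = 2298
object 4: 2298 + 951 = 3249
object 5: 3249 + 951 = 4200
object 6: 4200 + 951 = 5151
object 7: 5151 + 951 = 6102
object 8: 6102 + 951 = 7053
object 9: 7053 + 951 = 8004
object 10: 8004 + 951 = 8955
object 11: 8955 + 951 = 9906
object 12: 9906 + 951 = 10857
object 13: 10857 + 951 = 11808
object 14: 11808 + 951 = 12759
object 15: 12759 + 951 = 13710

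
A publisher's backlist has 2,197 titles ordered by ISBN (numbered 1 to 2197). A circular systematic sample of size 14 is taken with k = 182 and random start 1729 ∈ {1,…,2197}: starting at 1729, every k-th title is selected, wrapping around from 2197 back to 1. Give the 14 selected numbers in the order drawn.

Selection 1: 1729
Selection 2: 1729 + 182 = 1911
Selection 3: 1911 + 182 = 2093
Selection 4: 2093 + 182 = 2275 → 2275 − 2197 = 78
Selection 5: 78 + 182 = 260
Selection 6: 260 + 182 = 442
Selection 7: 442 + 182 = 624
Selection 8: 624 + 182 = 806
Selection 9: 806 + 182 = 988
Selection 10: 988 + 182 = 1170
Selection 11: 1170 + 182 = 1352
Selection 12: 1352 + 182 = 1534
Selection 13: 1534 + 182 = 1716
Selection 14: 1716 + 182 = 1898

1729, 1911, 2093, 78, 260, 442, 624, 806, 988, 1170, 1352, 1534, 1716, 1898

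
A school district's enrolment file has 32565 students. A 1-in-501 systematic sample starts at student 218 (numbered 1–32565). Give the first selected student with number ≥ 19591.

k = 501
Steps past start: ⌈(19591 − 218)/501⌉ = ⌈19373/501⌉ = 39
Selected student: 218 + 39×501 = 19757

19757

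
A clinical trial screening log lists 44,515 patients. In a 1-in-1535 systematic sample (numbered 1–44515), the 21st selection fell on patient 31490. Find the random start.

k = 1535
r = 31490 − (21−1)×1535 = 31490 − 30700 = 790

790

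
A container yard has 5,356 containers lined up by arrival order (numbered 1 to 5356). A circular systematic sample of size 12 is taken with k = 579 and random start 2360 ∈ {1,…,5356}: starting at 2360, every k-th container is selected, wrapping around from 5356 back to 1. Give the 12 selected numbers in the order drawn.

2360, 2939, 3518, 4097, 4676, 5255, 478, 1057, 1636, 2215, 2794, 3373

Selection 1: 2360
Selection 2: 2360 + 579 = 2939
Selection 3: 2939 + 579 = 3518
Selection 4: 3518 + 579 = 4097
Selection 5: 4097 + 579 = 4676
Selection 6: 4676 + 579 = 5255
Selection 7: 5255 + 579 = 5834 → 5834 − 5356 = 478
Selection 8: 478 + 579 = 1057
Selection 9: 1057 + 579 = 1636
Selection 10: 1636 + 579 = 2215
Selection 11: 2215 + 579 = 2794
Selection 12: 2794 + 579 = 3373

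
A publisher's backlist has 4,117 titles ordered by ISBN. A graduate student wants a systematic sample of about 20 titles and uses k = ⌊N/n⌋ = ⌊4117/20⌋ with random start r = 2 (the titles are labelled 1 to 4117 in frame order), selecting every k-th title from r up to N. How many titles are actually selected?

21

k = ⌊4117/20⌋ = 205
Achieved size = ⌊(4117 − 2)/205⌋ + 1 = ⌊4115/205⌋ + 1 = 20 + 1 = 21
(last selection: 2 + 20×205 = 4102 ≤ 4117; next would be 4307 > 4117)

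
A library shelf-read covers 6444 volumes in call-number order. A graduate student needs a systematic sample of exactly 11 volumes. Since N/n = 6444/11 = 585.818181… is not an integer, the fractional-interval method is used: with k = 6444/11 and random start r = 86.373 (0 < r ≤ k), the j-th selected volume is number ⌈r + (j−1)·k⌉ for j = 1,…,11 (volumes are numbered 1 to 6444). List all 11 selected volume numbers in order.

87, 673, 1259, 1844, 2430, 3016, 3602, 4188, 4773, 5359, 5945

j=1: r + 0k = 86.373 → ⌈·⌉ = 87
j=2: r + 1k = 672.191181… → ⌈·⌉ = 673
j=3: r + 2k = 1258.009363… → ⌈·⌉ = 1259
j=4: r + 3k = 1843.827545… → ⌈·⌉ = 1844
j=5: r + 4k = 2429.645727… → ⌈·⌉ = 2430
j=6: r + 5k = 3015.463909… → ⌈·⌉ = 3016
j=7: r + 6k = 3601.282090… → ⌈·⌉ = 3602
j=8: r + 7k = 4187.100272… → ⌈·⌉ = 4188
j=9: r + 8k = 4772.918454… → ⌈·⌉ = 4773
j=10: r + 9k = 5358.736636… → ⌈·⌉ = 5359
j=11: r + 10k = 5944.554818… → ⌈·⌉ = 5945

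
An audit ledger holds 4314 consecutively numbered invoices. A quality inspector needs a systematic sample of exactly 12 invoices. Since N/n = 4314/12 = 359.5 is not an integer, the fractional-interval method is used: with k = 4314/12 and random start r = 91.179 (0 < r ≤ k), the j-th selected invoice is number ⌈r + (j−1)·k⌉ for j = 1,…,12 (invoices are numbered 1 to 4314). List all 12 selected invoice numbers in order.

92, 451, 811, 1170, 1530, 1889, 2249, 2608, 2968, 3327, 3687, 4046

j=1: r + 0k = 91.179 → ⌈·⌉ = 92
j=2: r + 1k = 450.679 → ⌈·⌉ = 451
j=3: r + 2k = 810.179 → ⌈·⌉ = 811
j=4: r + 3k = 1169.679 → ⌈·⌉ = 1170
j=5: r + 4k = 1529.179 → ⌈·⌉ = 1530
j=6: r + 5k = 1888.679 → ⌈·⌉ = 1889
j=7: r + 6k = 2248.179 → ⌈·⌉ = 2249
j=8: r + 7k = 2607.679 → ⌈·⌉ = 2608
j=9: r + 8k = 2967.179 → ⌈·⌉ = 2968
j=10: r + 9k = 3326.679 → ⌈·⌉ = 3327
j=11: r + 10k = 3686.179 → ⌈·⌉ = 3687
j=12: r + 11k = 4045.679 → ⌈·⌉ = 4046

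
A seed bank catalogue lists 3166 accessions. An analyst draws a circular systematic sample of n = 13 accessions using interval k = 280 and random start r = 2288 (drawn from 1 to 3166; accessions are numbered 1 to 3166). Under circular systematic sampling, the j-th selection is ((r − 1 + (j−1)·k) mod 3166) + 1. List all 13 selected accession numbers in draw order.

2288, 2568, 2848, 3128, 242, 522, 802, 1082, 1362, 1642, 1922, 2202, 2482

Selection 1: 2288
Selection 2: 2288 + 280 = 2568
Selection 3: 2568 + 280 = 2848
Selection 4: 2848 + 280 = 3128
Selection 5: 3128 + 280 = 3408 → 3408 − 3166 = 242
Selection 6: 242 + 280 = 522
Selection 7: 522 + 280 = 802
Selection 8: 802 + 280 = 1082
Selection 9: 1082 + 280 = 1362
Selection 10: 1362 + 280 = 1642
Selection 11: 1642 + 280 = 1922
Selection 12: 1922 + 280 = 2202
Selection 13: 2202 + 280 = 2482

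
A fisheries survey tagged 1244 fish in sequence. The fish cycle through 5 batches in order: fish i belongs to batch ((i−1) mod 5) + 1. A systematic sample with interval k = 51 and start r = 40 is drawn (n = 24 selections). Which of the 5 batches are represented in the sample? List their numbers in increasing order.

Consecutive selections differ by k = 51, so their batch numbers differ by 51 mod 5 = 1.
gcd(51, 5) = 1, so the sample visits 5/1 = 5 distinct residues mod 5.
Start 40 is batch 5; the batches hit are 1, 2, 3, 4, 5.

1, 2, 3, 4, 5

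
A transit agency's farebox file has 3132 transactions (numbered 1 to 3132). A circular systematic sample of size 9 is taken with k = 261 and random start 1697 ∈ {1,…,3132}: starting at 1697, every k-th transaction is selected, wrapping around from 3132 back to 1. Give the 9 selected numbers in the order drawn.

1697, 1958, 2219, 2480, 2741, 3002, 131, 392, 653

Selection 1: 1697
Selection 2: 1697 + 261 = 1958
Selection 3: 1958 + 261 = 2219
Selection 4: 2219 + 261 = 2480
Selection 5: 2480 + 261 = 2741
Selection 6: 2741 + 261 = 3002
Selection 7: 3002 + 261 = 3263 → 3263 − 3132 = 131
Selection 8: 131 + 261 = 392
Selection 9: 392 + 261 = 653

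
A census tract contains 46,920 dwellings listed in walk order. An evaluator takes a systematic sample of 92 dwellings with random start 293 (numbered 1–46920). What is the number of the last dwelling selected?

46703

k = 46920/92 = 510
92nd selection = r + (92−1)·k = 293 + 91×510 = 293 + 46410 = 46703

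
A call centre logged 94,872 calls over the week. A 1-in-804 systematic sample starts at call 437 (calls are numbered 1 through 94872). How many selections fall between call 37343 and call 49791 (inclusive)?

k = 804
First selection ≥ 37343: 437 + ⌈(37343−437)/804⌉·804 = 437 + 46×804 = 37421
Last selection ≤ 49791: 437 + ⌊(49791−437)/804⌋·804 = 437 + 61×804 = 49481
Count = 61 − 46 + 1 = 16

16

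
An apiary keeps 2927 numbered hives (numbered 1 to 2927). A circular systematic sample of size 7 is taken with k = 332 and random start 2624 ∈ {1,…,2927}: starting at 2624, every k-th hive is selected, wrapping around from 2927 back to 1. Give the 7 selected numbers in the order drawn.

Selection 1: 2624
Selection 2: 2624 + 332 = 2956 → 2956 − 2927 = 29
Selection 3: 29 + 332 = 361
Selection 4: 361 + 332 = 693
Selection 5: 693 + 332 = 1025
Selection 6: 1025 + 332 = 1357
Selection 7: 1357 + 332 = 1689

2624, 29, 361, 693, 1025, 1357, 1689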